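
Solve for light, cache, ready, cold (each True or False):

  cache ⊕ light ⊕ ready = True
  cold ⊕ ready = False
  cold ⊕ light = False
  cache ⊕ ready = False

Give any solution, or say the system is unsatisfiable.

light = True; cache = True; ready = True; cold = True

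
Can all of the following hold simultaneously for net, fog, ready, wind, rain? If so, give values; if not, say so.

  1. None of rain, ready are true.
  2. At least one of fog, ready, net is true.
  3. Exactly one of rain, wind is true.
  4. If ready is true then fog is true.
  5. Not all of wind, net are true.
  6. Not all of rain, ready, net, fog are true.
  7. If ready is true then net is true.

net=F, fog=T, ready=F, wind=T, rain=F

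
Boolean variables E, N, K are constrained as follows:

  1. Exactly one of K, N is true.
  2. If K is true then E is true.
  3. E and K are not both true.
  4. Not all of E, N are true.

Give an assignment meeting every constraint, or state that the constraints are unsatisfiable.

E=F, N=T, K=F

  (1) {K, N}: 1 true — exactly one ✓
  (2) K=F ⇒ E: vacuous ✓
  (3) E=F, K=F — not both ✓
  (4) {E, N}: 1/2 true — not all ✓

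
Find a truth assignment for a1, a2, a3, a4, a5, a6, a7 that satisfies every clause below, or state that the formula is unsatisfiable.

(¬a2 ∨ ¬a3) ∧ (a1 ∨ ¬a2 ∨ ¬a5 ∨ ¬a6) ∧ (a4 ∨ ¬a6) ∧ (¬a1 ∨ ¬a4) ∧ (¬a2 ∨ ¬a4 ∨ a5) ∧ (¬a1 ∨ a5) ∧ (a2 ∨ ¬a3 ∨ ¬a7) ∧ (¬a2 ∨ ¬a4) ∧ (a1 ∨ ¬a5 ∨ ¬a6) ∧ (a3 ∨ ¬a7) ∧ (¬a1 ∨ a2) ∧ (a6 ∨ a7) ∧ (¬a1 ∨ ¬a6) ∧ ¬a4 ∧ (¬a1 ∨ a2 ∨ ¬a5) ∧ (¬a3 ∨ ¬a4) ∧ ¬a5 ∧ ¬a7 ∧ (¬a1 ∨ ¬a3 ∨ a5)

Unsatisfiable — no assignment works.

Case a4 = True:
  Clause (¬a4) is falsified — contradiction.
Case a4 = False:
  (a4 ∨ ¬a6) forces a6 = False.
  (a6 ∨ a7) forces a7 = True.
  Clause (¬a7) is falsified — contradiction.
Both cases fail, so the formula is unsatisfiable.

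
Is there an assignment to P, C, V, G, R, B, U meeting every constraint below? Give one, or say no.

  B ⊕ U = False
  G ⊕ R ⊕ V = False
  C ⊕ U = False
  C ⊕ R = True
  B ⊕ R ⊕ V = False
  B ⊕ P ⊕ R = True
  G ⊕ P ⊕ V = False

P=F, C=T, V=T, G=T, R=F, B=T, U=T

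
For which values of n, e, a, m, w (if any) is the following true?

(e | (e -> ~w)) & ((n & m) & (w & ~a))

n = True, e = False, a = False, m = True, w = True

  e | (e -> ~w) = True
    e -> ~w = True
      ~w = False
  (n & m) & (w & ~a) = True
    n & m = True
    w & ~a = True
      ~a = True
Both conjuncts True, so the formula holds.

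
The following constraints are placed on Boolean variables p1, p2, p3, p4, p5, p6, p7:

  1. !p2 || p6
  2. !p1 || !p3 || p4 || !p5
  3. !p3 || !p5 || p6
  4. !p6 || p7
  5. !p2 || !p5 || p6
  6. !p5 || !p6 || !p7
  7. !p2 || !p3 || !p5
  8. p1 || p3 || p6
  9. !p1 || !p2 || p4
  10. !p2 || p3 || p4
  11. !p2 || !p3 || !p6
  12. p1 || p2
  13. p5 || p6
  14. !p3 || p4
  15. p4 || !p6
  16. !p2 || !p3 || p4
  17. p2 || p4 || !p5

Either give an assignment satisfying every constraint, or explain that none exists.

Set p1 = True.
Set p2 = True.
  then (!p2 || p6) forces p6 = True.
  then (!p6 || p7) forces p7 = True.
  then (!p5 || !p6 || !p7) forces p5 = False.
  then (!p1 || !p2 || p4) forces p4 = True.
  then (!p2 || !p3 || !p6) forces p3 = False.
All clauses satisfied.

p1 = True; p2 = True; p3 = False; p4 = True; p5 = False; p6 = True; p7 = True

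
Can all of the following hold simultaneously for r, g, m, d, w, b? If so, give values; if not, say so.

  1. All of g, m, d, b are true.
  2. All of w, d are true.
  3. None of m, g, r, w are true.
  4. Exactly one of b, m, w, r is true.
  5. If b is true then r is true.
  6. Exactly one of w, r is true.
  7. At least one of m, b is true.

The formula is unsatisfiable.

Case g = True:
  Constraint (3) is violated (g=T) — contradiction.
Case g = False:
  Constraint (1) is violated (g=F) — contradiction.
Both cases fail — unsatisfiable.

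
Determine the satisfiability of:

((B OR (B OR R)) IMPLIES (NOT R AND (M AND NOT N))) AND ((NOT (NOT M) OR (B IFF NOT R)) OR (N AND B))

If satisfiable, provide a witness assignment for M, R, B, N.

M=T, R=F, B=T, N=F

  (B OR (B OR R)) IMPLIES (NOT R AND (M AND NOT N)) = True
    B OR (B OR R) = True
      B OR R = True
    NOT R AND (M AND NOT N) = True
      NOT R = True
      M AND NOT N = True
        NOT N = True
  (NOT (NOT M) OR (B IFF NOT R)) OR (N AND B) = True
    NOT (NOT M) OR (B IFF NOT R) = True
      NOT (NOT M) = True
        NOT M = False
      B IFF NOT R = True
        NOT R = True
    N AND B = False
Both conjuncts True, so the formula holds.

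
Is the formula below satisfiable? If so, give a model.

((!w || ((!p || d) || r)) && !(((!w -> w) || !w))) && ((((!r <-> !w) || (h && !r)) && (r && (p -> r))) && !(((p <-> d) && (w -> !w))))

The formula is unsatisfiable.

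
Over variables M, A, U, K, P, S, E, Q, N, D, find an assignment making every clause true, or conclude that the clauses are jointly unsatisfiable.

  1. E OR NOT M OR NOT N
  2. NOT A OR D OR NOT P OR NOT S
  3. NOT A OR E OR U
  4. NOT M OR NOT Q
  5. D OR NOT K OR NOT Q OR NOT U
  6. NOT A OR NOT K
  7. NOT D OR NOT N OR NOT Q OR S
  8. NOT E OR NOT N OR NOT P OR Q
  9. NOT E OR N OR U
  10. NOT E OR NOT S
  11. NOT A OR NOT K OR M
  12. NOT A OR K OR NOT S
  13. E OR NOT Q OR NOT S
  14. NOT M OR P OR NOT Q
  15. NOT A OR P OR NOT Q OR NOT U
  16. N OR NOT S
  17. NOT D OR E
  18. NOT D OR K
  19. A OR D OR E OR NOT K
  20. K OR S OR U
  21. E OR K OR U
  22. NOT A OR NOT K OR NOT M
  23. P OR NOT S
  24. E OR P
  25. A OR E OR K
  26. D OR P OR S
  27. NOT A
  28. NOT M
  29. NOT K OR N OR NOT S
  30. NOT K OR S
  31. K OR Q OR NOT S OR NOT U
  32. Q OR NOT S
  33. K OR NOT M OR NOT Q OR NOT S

M = False, A = False, U = True, K = False, P = True, S = False, E = True, Q = True, N = True, D = False

Unit clause (NOT A) forces A = False.
Unit clause (NOT M) forces M = False.
Set U = True.
Try K = True:
  (NOT K OR S) forces S = True.
  (NOT E OR NOT S) forces E = False.
  (E OR NOT Q OR NOT S) forces Q = False.
  clause (Q OR NOT S) is falsified — backtrack.
So K = False.
  then (NOT D OR K) forces D = False.
  then (A OR E OR K) forces E = True.
  then (NOT E OR NOT S) forces S = False.
  then (D OR P OR S) forces P = True.
Set Q = True.
Set N = True.
All clauses satisfied.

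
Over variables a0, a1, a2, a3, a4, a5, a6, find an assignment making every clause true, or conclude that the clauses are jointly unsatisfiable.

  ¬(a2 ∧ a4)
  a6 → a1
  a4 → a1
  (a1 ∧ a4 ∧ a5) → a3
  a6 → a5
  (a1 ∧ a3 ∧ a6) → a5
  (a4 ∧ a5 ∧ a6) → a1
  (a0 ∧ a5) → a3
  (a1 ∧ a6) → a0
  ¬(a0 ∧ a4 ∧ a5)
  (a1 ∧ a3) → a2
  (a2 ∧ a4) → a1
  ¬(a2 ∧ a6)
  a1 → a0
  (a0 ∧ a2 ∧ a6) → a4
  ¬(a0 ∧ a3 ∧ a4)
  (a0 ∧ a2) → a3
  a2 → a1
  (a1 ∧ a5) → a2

Set a0 = False.
  then (a0 ∨ ¬a1) forces a1 = False.
  then (a1 ∨ ¬a2) forces a2 = False.
  then (a1 ∨ ¬a6) forces a6 = False.
  then (a1 ∨ ¬a4) forces a4 = False.
Set a3 = True.
Set a5 = False.
All clauses satisfied.

a0 = False; a1 = False; a2 = False; a3 = True; a4 = False; a5 = False; a6 = False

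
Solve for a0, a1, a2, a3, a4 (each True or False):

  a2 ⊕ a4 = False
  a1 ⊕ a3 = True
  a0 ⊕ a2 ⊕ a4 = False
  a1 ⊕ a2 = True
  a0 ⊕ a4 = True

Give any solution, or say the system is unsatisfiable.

a0 = False; a1 = False; a2 = True; a3 = True; a4 = True

a2 ⊕ a4 = T ⊕ T = False ✓
a1 ⊕ a3 = F ⊕ T = True ✓
a0 ⊕ a2 ⊕ a4 = F ⊕ T ⊕ T = False ✓
a1 ⊕ a2 = F ⊕ T = True ✓
a0 ⊕ a4 = F ⊕ T = True ✓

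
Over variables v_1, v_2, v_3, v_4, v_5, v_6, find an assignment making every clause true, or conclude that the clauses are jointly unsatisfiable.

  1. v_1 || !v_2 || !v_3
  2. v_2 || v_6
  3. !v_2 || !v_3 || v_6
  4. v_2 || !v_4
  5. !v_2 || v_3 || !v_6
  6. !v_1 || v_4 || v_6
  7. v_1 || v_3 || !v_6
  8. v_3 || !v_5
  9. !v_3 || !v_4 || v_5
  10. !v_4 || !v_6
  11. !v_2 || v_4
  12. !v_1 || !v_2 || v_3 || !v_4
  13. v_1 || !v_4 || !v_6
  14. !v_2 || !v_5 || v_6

Set v_1 = True.
Try v_2 = True:
  (!v_2 || v_4) forces v_4 = True.
  (!v_4 || !v_6) forces v_6 = False.
  (!v_2 || !v_3 || v_6) forces v_3 = False.
  clause (!v_1 || !v_2 || v_3 || !v_4) is falsified — backtrack.
So v_2 = False.
  then (v_2 || v_6) forces v_6 = True.
  then (v_2 || !v_4) forces v_4 = False.
Set v_3 = False.
  then (v_3 || !v_5) forces v_5 = False.
All clauses satisfied.

v_1=T, v_2=F, v_3=F, v_4=F, v_5=F, v_6=T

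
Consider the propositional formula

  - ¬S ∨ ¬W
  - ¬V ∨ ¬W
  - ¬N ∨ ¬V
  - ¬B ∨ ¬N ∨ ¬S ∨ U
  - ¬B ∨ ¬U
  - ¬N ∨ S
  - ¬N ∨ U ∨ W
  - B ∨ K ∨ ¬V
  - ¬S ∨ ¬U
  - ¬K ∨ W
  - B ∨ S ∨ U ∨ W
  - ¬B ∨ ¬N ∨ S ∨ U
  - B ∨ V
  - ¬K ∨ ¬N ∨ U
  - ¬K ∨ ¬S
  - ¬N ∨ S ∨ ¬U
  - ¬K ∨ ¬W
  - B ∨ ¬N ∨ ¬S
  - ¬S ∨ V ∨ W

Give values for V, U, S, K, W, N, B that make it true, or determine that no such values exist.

Set V = False.
  then (B ∨ V) forces B = True.
  then (¬B ∨ ¬U) forces U = False.
Try S = True:
  (¬S ∨ ¬W) forces W = False.
  clause (¬S ∨ V ∨ W) is falsified — backtrack.
So S = False.
  then (¬N ∨ S) forces N = False.
Try K = True:
  (¬K ∨ W) forces W = True.
  clause (¬K ∨ ¬W) is falsified — backtrack.
So K = False.
Set W = False.
All clauses satisfied.

V = False; U = False; S = False; K = False; W = False; N = False; B = True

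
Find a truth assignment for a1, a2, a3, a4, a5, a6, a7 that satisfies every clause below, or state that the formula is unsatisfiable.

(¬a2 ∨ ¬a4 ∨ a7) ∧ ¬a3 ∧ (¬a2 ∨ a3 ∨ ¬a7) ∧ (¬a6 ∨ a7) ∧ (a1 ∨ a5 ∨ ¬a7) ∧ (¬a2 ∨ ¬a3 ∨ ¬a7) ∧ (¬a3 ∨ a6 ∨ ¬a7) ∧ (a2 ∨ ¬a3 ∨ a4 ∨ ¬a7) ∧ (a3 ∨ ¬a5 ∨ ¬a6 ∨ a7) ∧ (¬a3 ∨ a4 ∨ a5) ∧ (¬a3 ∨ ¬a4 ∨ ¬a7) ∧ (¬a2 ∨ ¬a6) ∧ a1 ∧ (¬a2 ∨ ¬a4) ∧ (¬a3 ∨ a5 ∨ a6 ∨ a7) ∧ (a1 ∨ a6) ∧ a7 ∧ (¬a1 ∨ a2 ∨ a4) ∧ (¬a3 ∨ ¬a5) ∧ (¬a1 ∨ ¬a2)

Unit clause (¬a3) forces a3 = False.
Unit clause (a1) forces a1 = True.
Unit clause (a7) forces a7 = True.
In (¬a1 ∨ ¬a2) only ¬a2 is left, so a2 = False.
In (¬a1 ∨ a2 ∨ a4) only a4 is left, so a4 = True.
Set a5 = True.
Set a6 = False.
All clauses satisfied.

a1 = True, a2 = False, a3 = False, a4 = True, a5 = True, a6 = False, a7 = True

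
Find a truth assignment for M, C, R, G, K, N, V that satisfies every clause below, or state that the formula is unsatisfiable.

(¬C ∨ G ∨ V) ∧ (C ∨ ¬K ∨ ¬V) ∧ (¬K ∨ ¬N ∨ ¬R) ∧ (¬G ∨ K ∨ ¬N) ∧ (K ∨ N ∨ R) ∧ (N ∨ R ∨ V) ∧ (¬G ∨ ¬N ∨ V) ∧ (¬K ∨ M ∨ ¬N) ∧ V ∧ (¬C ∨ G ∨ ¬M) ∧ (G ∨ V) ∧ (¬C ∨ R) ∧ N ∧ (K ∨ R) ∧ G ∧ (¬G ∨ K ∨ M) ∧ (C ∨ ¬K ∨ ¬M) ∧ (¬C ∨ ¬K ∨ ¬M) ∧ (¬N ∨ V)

Case G = True:
  (V) forces V = True.
  (N) forces N = True.
  (¬G ∨ K ∨ ¬N) forces K = True.
  (C ∨ ¬K ∨ ¬V) forces C = True.
  (¬K ∨ ¬N ∨ ¬R) forces R = False.
  Clause (¬C ∨ R) is falsified — contradiction.
Case G = False:
  Clause (G) is falsified — contradiction.
Both cases fail, so the formula is unsatisfiable.

UNSATISFIABLE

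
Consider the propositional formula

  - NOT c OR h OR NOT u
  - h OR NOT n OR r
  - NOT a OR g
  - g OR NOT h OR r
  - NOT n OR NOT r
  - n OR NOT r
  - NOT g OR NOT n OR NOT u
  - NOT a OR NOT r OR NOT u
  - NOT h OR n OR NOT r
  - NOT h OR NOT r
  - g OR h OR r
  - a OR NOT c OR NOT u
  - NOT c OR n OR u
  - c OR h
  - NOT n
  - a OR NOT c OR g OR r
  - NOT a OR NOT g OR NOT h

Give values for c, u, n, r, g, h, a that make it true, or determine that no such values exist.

c = False; u = True; n = False; r = False; g = True; h = True; a = False

Unit clause (NOT n) forces n = False.
In (n OR NOT r) only NOT r is left, so r = False.
Set c = False.
  then (c OR h) forces h = True.
  then (g OR NOT h OR r) forces g = True.
  then (NOT a OR NOT g OR NOT h) forces a = False.
Set u = True.
All clauses satisfied.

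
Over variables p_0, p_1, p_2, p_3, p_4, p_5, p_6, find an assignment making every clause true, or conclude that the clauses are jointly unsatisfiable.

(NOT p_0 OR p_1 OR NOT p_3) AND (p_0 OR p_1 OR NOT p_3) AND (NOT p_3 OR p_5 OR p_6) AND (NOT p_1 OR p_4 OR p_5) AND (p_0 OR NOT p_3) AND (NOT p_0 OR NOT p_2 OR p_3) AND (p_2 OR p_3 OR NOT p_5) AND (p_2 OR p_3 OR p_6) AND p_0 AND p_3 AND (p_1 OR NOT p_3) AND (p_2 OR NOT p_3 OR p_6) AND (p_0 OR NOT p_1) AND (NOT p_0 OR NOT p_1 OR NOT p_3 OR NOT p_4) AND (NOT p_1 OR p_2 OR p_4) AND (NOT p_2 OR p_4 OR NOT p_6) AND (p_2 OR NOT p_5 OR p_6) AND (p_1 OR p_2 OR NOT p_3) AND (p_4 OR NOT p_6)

Unit clause (p_0) forces p_0 = True.
Unit clause (p_3) forces p_3 = True.
In (p_1 OR NOT p_3) only p_1 is left, so p_1 = True.
In (NOT p_0 OR NOT p_1 OR NOT p_3 OR NOT p_4) only NOT p_4 is left, so p_4 = False.
In (NOT p_1 OR p_2 OR p_4) only p_2 is left, so p_2 = True.
In (NOT p_2 OR p_4 OR NOT p_6) only NOT p_6 is left, so p_6 = False.
In (NOT p_3 OR p_5 OR p_6) only p_5 is left, so p_5 = True.
All clauses satisfied.

p_0 = True; p_1 = True; p_2 = True; p_3 = True; p_4 = False; p_5 = True; p_6 = False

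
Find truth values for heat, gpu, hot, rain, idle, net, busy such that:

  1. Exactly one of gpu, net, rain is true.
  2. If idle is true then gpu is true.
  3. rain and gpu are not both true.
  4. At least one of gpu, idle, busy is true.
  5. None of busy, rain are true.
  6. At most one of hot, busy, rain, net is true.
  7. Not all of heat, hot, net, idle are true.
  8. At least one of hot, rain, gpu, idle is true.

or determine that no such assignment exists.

heat = True, gpu = True, hot = False, rain = False, idle = False, net = False, busy = False

  (1) {gpu, net, rain}: 1 true — exactly one ✓
  (2) idle=F ⇒ gpu: vacuous ✓
  (3) rain=F, gpu=T — not both ✓
  (4) {gpu, idle, busy}: 1 true — at least one ✓
  (5) {busy, rain}: 0 true — none ✓
  (6) {hot, busy, rain, net}: 0 true — at most one ✓
  (7) {heat, hot, net, idle}: 1/4 true — not all ✓
  (8) {hot, rain, gpu, idle}: 1 true — at least one ✓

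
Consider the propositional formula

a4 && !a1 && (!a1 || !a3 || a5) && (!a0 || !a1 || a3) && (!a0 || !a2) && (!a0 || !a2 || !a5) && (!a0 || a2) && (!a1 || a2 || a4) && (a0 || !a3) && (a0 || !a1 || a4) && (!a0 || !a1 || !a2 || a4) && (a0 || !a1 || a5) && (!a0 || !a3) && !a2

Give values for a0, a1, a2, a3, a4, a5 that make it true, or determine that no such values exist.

Unit clause (a4) forces a4 = True.
Unit clause (!a1) forces a1 = False.
Unit clause (!a2) forces a2 = False.
In (!a0 || a2) only !a0 is left, so a0 = False.
In (a0 || !a3) only !a3 is left, so a3 = False.
Set a5 = False.
All clauses satisfied.

a0=F, a1=F, a2=F, a3=F, a4=T, a5=F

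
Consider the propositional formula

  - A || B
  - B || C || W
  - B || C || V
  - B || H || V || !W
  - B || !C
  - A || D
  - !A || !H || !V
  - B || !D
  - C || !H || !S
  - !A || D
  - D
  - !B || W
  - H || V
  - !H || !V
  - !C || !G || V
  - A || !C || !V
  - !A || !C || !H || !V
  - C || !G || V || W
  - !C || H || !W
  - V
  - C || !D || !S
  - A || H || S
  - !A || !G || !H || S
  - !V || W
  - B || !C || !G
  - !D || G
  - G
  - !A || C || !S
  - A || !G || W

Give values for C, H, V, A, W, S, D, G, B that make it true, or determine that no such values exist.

C: False, H: False, V: True, A: True, W: True, S: False, D: True, G: True, B: True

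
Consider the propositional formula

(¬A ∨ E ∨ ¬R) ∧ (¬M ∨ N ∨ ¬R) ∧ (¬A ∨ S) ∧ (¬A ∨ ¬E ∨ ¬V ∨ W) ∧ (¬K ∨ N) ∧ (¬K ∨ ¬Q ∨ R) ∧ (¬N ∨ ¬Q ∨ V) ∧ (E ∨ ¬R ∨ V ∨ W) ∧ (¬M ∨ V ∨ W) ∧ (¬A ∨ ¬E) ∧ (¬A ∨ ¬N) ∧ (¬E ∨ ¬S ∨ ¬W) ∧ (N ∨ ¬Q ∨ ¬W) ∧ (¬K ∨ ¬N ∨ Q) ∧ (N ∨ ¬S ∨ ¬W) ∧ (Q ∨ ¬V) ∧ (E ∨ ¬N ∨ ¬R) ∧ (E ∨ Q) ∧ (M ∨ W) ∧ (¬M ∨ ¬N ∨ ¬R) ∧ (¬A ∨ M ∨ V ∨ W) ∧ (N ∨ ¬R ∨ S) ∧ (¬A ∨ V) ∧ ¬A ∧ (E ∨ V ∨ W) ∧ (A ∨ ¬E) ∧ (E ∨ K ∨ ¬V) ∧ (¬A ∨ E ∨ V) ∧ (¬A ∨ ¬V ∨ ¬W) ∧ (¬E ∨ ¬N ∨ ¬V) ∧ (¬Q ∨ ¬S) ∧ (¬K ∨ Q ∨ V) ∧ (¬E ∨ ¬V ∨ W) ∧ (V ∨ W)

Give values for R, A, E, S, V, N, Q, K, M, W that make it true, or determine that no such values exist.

Unsatisfiable — no assignment works.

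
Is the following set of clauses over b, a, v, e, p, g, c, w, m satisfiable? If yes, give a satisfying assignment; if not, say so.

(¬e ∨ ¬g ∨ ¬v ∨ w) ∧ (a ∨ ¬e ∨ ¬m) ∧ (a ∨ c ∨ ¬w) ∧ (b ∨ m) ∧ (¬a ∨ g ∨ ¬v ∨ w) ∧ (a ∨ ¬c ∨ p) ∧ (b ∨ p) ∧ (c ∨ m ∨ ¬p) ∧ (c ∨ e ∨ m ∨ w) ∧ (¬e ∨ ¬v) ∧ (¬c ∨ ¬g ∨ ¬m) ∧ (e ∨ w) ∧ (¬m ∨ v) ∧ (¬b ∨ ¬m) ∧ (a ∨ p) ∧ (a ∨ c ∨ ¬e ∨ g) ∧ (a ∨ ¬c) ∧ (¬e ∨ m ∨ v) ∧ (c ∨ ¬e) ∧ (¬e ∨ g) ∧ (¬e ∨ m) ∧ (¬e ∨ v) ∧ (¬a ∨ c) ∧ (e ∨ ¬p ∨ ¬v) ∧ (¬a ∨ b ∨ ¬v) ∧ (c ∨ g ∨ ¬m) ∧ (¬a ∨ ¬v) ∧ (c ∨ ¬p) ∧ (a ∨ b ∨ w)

Set b = True.
  then (¬b ∨ ¬m) forces m = False.
  then (¬e ∨ m) forces e = False.
  then (e ∨ w) forces w = True.
Set a = True.
  then (¬a ∨ c) forces c = True.
  then (¬a ∨ ¬v) forces v = False.
Set p = False.
Set g = True.
All clauses satisfied.

b: True; a: True; v: False; e: False; p: False; g: True; c: True; w: True; m: False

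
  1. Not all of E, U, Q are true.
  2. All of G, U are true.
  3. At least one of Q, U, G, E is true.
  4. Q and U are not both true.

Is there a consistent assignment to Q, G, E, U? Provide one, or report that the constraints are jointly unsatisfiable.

Q=F; G=T; E=T; U=T

  (1) {E, U, Q}: 2/3 true — not all ✓
  (2) {G, U}: all 2 true ✓
  (3) {Q, U, G, E}: 3 true — at least one ✓
  (4) Q=F, U=T — not both ✓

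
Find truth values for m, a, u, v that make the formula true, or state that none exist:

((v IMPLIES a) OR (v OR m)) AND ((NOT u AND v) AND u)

The formula is unsatisfiable.

Case u = True: the conjunct NOT u is False.
Case u = False: the conjunct u is False.
Both cases fail — unsatisfiable.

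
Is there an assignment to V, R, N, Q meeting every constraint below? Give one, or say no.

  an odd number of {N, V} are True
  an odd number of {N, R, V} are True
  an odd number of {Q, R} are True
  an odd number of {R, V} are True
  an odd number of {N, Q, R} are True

V=T, R=F, N=F, Q=T

{N, V}: 1 true → odd ✓
{N, R, V}: 1 true → odd ✓
{Q, R}: 1 true → odd ✓
{R, V}: 1 true → odd ✓
{N, Q, R}: 1 true → odd ✓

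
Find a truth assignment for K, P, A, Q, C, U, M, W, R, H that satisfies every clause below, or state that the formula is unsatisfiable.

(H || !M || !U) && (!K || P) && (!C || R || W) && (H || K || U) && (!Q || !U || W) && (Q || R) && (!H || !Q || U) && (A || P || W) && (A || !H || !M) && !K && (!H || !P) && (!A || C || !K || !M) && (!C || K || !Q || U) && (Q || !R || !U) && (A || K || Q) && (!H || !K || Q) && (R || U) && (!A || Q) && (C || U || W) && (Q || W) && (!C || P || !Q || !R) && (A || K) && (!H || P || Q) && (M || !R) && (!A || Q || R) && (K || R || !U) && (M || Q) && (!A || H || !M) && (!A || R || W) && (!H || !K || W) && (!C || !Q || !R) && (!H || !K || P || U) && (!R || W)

K: False, P: False, A: True, Q: True, C: False, U: True, M: True, W: True, R: True, H: True

Unit clause (!K) forces K = False.
In (A || K) only A is left, so A = True.
In (!A || Q) only Q is left, so Q = True.
Set P = False.
Set C = False.
Set U = True.
  then (!Q || !U || W) forces W = True.
  then (K || R || !U) forces R = True.
  then (M || !R) forces M = True.
  then (!A || H || !M) forces H = True.
All clauses satisfied.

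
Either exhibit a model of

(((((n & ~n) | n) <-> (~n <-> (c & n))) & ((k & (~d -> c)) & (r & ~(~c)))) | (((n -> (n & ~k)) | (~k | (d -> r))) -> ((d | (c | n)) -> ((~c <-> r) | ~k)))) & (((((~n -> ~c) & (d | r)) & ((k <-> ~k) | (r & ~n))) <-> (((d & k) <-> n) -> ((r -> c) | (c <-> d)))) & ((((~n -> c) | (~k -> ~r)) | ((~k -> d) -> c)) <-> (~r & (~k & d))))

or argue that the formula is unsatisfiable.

The formula is unsatisfiable.

Case k = True: the conjunct (((~n -> c) | (~k -> ~r)) | ((~k -> d) -> c)) <-> (~r & (~k & d)) becomes (True | c) <-> (~r & False) = False.
Case k = False: the formula simplifies to ((((~n -> ~c) & (d | r)) & (r & ~n)) <-> (~n -> ((r -> c) | (c <-> d)))) & ((((~n -> c) | ~r) | (d -> c)) <-> (~r & d)).
  r = True: simplifies to (((~n -> ~c) & ~n) <-> (~n -> (c | (c <-> d)))) & ~(((~n -> c) | (d -> c))).
    c = True: the conjunct ~(((~n -> c) | (d -> c))) becomes ~((True | True)) = False.
    c = False: simplifies to (~n <-> (~n -> ~d)) & ~((n | ~d)).
      n = True: the conjunct ~n <-> (~n -> ~d) becomes ~True <-> (False -> ~d) = False.
      n = False: simplifies to ~d & ~(~d).
        d = True: the conjunct ~d is False.
        d = False: the conjunct ~(~d) becomes ~(~False) = False.
  r = False: the conjunct (((~n -> ~c) & (d | r)) & (r & ~n)) <-> (~n -> ((r -> c) | (c <-> d))) becomes (((~n -> ~c) & d) & False) <-> (~n -> True) = False.
Both cases fail — unsatisfiable.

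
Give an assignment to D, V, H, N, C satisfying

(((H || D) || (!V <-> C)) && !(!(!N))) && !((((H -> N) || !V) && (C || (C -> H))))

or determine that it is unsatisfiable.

D = True; V = True; H = True; N = False; C = True

  ((H || D) || (!V <-> C)) && !(!(!N)) = True
    (H || D) || (!V <-> C) = True
      H || D = True
      !V <-> C = False
        !V = False
    !(!(!N)) = True
      !(!N) = False
        !N = True
  !((((H -> N) || !V) && (C || (C -> H)))) = True
    ((H -> N) || !V) && (C || (C -> H)) = False
      (H -> N) || !V = False
        H -> N = False
        !V = False
      C || (C -> H) = True
        C -> H = True
Both conjuncts True, so the formula holds.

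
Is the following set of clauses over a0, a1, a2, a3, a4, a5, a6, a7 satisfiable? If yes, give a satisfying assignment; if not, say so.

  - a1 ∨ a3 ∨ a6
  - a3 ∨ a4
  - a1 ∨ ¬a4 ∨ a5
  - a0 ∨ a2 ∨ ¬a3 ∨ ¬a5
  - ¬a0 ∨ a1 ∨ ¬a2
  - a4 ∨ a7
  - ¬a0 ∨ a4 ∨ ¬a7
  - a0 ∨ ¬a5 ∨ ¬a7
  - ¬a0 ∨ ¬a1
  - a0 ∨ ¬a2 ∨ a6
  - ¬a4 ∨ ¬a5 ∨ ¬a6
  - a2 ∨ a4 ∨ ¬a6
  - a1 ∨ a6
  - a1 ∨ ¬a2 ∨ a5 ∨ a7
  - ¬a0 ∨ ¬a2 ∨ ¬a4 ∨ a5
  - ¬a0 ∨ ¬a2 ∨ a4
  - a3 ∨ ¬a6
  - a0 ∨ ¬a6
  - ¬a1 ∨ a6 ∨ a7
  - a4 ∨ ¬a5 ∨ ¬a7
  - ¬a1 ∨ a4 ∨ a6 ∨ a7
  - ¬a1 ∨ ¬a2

Set a0 = False.
  then (a0 ∨ ¬a6) forces a6 = False.
  then (a0 ∨ ¬a2 ∨ a6) forces a2 = False.
  then (a1 ∨ a6) forces a1 = True.
  then (¬a1 ∨ a6 ∨ a7) forces a7 = True.
  then (a0 ∨ ¬a5 ∨ ¬a7) forces a5 = False.
Set a3 = True.
Set a4 = True.
All clauses satisfied.

a0=F, a1=T, a2=F, a3=T, a4=T, a5=F, a6=F, a7=T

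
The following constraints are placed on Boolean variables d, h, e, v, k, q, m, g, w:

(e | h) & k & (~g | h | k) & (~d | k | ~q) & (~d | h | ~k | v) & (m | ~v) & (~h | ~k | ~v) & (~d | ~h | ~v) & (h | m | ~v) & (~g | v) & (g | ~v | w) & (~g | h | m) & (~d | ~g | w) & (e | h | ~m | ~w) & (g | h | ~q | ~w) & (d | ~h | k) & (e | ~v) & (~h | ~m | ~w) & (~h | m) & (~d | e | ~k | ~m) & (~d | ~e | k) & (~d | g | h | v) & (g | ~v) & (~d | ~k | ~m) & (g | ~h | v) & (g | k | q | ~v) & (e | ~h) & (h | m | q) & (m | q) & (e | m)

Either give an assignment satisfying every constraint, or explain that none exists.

Unit clause (k) forces k = True.
Try d = True:
  (~d | ~k | ~m) forces m = False.
  (m | ~v) forces v = False.
  (~d | h | ~k | v) forces h = True.
  clause (~h | m) is falsified — backtrack.
So d = False.
Try h = True:
  (~h | ~k | ~v) forces v = False.
  (~g | v) forces g = False.
  clause (g | ~h | v) is falsified — backtrack.
So h = False.
  then (e | h) forces e = True.
Set v = False.
  then (~g | v) forces g = False.
Set q = True.
  then (g | h | ~q | ~w) forces w = False.
Set m = True.
All clauses satisfied.

d: False, h: False, e: True, v: False, k: True, q: True, m: True, g: False, w: False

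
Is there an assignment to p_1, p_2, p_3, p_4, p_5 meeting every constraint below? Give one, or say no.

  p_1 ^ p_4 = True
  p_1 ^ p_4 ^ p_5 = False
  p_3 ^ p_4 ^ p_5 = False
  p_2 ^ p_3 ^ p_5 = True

p_1 = False; p_2 = False; p_3 = False; p_4 = True; p_5 = True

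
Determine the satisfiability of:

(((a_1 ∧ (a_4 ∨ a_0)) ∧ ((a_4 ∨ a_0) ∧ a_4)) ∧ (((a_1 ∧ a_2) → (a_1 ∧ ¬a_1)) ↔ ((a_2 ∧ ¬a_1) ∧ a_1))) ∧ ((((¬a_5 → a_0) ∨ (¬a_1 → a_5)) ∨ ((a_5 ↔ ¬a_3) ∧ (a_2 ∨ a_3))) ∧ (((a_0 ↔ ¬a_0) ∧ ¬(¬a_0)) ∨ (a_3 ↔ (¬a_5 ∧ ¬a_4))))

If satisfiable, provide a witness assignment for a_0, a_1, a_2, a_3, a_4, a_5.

a_0=T, a_1=T, a_2=T, a_3=F, a_4=T, a_5=F

  ((a_1 ∧ (a_4 ∨ a_0)) ∧ ((a_4 ∨ a_0) ∧ a_4)) ∧ (((a_1 ∧ a_2) → (a_1 ∧ ¬a_1)) ↔ ((a_2 ∧ ¬a_1) ∧ a_1)) = True
    (a_1 ∧ (a_4 ∨ a_0)) ∧ ((a_4 ∨ a_0) ∧ a_4) = True
      a_1 ∧ (a_4 ∨ a_0) = True
        a_4 ∨ a_0 = True
      (a_4 ∨ a_0) ∧ a_4 = True
        a_4 ∨ a_0 = True
    ((a_1 ∧ a_2) → (a_1 ∧ ¬a_1)) ↔ ((a_2 ∧ ¬a_1) ∧ a_1) = True
      (a_1 ∧ a_2) → (a_1 ∧ ¬a_1) = False
        a_1 ∧ a_2 = True
        a_1 ∧ ¬a_1 = False
          ¬a_1 = False
      (a_2 ∧ ¬a_1) ∧ a_1 = False
        a_2 ∧ ¬a_1 = False
          ¬a_1 = False
  (((¬a_5 → a_0) ∨ (¬a_1 → a_5)) ∨ ((a_5 ↔ ¬a_3) ∧ (a_2 ∨ a_3))) ∧ (((a_0 ↔ ¬a_0) ∧ ¬(¬a_0)) ∨ (a_3 ↔ (¬a_5 ∧ ¬a_4))) = True
    ((¬a_5 → a_0) ∨ (¬a_1 → a_5)) ∨ ((a_5 ↔ ¬a_3) ∧ (a_2 ∨ a_3)) = True
      (¬a_5 → a_0) ∨ (¬a_1 → a_5) = True
        ¬a_5 → a_0 = True
          ¬a_5 = True
        ¬a_1 → a_5 = True
          ¬a_1 = False
      (a_5 ↔ ¬a_3) ∧ (a_2 ∨ a_3) = False
        a_5 ↔ ¬a_3 = False
          ¬a_3 = True
        a_2 ∨ a_3 = True
    ((a_0 ↔ ¬a_0) ∧ ¬(¬a_0)) ∨ (a_3 ↔ (¬a_5 ∧ ¬a_4)) = True
      (a_0 ↔ ¬a_0) ∧ ¬(¬a_0) = False
        a_0 ↔ ¬a_0 = False
          ¬a_0 = False
        ¬(¬a_0) = True
          ¬a_0 = False
      a_3 ↔ (¬a_5 ∧ ¬a_4) = True
        ¬a_5 ∧ ¬a_4 = False
          ¬a_5 = True
          ¬a_4 = False
Both conjuncts True, so the formula holds.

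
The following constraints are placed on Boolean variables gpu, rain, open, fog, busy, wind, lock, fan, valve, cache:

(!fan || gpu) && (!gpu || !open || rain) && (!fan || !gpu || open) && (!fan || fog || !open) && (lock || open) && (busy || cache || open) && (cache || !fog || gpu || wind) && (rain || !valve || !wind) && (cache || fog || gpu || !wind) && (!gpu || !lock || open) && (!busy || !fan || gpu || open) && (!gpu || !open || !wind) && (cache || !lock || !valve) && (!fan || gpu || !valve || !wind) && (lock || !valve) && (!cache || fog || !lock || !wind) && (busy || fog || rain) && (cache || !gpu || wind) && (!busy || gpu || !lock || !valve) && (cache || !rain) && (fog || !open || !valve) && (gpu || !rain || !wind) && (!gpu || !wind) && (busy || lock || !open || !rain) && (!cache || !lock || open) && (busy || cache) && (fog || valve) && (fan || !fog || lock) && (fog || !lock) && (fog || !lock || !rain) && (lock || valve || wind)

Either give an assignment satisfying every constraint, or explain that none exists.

Set gpu = False.
  then (!fan || gpu) forces fan = False.
Set rain = False.
Set open = True.
Try fog = False:
  (busy || fog || rain) forces busy = True.
  (fog || !open || !valve) forces valve = False.
  clause (fog || valve) is falsified — backtrack.
So fog = True.
  then (fan || !fog || lock) forces lock = True.
Set busy = False.
  then (busy || cache) forces cache = True.
Set wind = False.
Set valve = True.
All clauses satisfied.

gpu = False, rain = False, open = True, fog = True, busy = False, wind = False, lock = True, fan = False, valve = True, cache = True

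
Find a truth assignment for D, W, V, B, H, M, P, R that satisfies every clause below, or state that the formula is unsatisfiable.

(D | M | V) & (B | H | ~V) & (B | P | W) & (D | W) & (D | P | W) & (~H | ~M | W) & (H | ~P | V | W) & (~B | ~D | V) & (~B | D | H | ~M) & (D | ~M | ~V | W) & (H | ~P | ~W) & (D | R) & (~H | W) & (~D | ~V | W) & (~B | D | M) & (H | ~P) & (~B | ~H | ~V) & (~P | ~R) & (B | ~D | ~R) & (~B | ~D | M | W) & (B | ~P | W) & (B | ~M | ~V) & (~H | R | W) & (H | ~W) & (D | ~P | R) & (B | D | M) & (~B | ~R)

D = False; W = True; V = False; B = False; H = True; M = True; P = False; R = True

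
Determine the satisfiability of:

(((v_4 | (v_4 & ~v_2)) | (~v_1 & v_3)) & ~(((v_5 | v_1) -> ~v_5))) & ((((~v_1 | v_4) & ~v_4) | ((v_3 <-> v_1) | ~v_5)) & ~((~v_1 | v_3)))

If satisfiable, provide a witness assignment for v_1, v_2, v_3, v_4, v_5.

Case v_1 = True: the formula simplifies to ((v_4 | (v_4 & ~v_2)) & ~(~v_5)) & (((v_4 & ~v_4) | (v_3 | ~v_5)) & ~v_3).
  v_4 = True: simplifies to ~(~v_5) & ((v_3 | ~v_5) & ~v_3).
    v_5 = True: simplifies to v_3 & ~v_3.
      v_3 = True: the conjunct ~v_3 is False.
      v_3 = False: the conjunct v_3 is False.
    v_5 = False: the conjunct ~(~v_5) becomes ~(~False) = False.
  v_4 = False: the conjunct v_4 | (v_4 & ~v_2) becomes False | (False & ~v_2) = False.
Case v_1 = False: the conjunct ~((~v_1 | v_3)) becomes ~((True | v_3)) = False.
Both cases fail — unsatisfiable.

No satisfying assignment exists.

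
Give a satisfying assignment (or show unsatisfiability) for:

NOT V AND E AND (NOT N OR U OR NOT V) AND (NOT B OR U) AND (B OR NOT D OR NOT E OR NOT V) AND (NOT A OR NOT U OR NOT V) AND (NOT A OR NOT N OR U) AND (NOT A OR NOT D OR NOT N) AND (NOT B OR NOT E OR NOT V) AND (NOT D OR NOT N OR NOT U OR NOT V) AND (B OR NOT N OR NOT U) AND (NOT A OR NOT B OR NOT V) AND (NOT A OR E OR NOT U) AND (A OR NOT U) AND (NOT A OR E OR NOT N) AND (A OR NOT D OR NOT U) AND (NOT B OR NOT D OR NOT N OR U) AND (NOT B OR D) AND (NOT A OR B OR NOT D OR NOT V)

D = False, A = False, E = True, V = False, B = False, U = False, N = True

Unit clause (NOT V) forces V = False.
Unit clause (E) forces E = True.
Set D = False.
  then (NOT B OR D) forces B = False.
Set A = False.
  then (A OR NOT U) forces U = False.
Set N = True.
All clauses satisfied.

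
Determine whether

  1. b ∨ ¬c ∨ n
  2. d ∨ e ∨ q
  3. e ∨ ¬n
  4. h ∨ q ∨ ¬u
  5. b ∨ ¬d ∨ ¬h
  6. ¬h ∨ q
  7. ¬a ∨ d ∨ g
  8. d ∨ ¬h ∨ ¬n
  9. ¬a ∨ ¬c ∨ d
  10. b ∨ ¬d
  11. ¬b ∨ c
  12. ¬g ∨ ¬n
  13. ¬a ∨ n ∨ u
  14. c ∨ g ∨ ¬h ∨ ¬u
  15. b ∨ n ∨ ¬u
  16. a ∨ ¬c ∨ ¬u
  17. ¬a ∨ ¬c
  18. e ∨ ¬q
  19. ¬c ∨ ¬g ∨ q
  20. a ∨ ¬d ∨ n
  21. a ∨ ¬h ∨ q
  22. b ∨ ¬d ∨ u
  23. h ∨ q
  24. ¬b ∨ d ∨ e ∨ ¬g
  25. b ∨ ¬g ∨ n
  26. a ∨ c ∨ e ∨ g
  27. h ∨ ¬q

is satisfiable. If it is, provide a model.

Try h = False:
  (h ∨ q) forces q = True.
  clause (h ∨ ¬q) is falsified — backtrack.
So h = True.
  then (¬h ∨ q) forces q = True.
  then (e ∨ ¬q) forces e = True.
Set a = False.
Set n = True.
  then (d ∨ ¬h ∨ ¬n) forces d = True.
  then (b ∨ ¬d) forces b = True.
  then (¬b ∨ c) forces c = True.
  then (¬g ∨ ¬n) forces g = False.
  then (a ∨ ¬c ∨ ¬u) forces u = False.
All clauses satisfied.

h=T, a=F, n=T, c=T, g=F, e=T, q=T, d=T, u=F, b=T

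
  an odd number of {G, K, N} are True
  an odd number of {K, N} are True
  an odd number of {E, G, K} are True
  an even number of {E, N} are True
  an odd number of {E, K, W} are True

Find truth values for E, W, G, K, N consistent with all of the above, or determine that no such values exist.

E=F; W=F; G=F; K=T; N=F

{G, K, N}: 1 true → odd ✓
{K, N}: 1 true → odd ✓
{E, G, K}: 1 true → odd ✓
{E, N}: 0 true → even ✓
{E, K, W}: 1 true → odd ✓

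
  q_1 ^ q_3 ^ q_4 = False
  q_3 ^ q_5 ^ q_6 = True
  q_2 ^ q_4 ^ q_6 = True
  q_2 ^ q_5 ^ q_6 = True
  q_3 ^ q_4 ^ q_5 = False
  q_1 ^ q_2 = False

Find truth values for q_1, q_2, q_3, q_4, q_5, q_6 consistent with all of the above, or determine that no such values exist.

q_1=F, q_2=F, q_3=F, q_4=F, q_5=F, q_6=T

q_1 ^ q_3 ^ q_4 = F ^ F ^ F = False ✓
q_3 ^ q_5 ^ q_6 = F ^ F ^ T = True ✓
q_2 ^ q_4 ^ q_6 = F ^ F ^ T = True ✓
q_2 ^ q_5 ^ q_6 = F ^ F ^ T = True ✓
q_3 ^ q_4 ^ q_5 = F ^ F ^ F = False ✓
q_1 ^ q_2 = F ^ F = False ✓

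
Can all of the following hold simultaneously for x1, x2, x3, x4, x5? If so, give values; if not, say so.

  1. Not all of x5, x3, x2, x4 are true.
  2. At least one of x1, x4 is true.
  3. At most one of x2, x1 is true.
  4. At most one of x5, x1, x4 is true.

x1=F, x2=F, x3=T, x4=T, x5=F

  (1) {x5, x3, x2, x4}: 2/4 true — not all ✓
  (2) {x1, x4}: 1 true — at least one ✓
  (3) {x2, x1}: 0 true — at most one ✓
  (4) {x5, x1, x4}: 1 true — at most one ✓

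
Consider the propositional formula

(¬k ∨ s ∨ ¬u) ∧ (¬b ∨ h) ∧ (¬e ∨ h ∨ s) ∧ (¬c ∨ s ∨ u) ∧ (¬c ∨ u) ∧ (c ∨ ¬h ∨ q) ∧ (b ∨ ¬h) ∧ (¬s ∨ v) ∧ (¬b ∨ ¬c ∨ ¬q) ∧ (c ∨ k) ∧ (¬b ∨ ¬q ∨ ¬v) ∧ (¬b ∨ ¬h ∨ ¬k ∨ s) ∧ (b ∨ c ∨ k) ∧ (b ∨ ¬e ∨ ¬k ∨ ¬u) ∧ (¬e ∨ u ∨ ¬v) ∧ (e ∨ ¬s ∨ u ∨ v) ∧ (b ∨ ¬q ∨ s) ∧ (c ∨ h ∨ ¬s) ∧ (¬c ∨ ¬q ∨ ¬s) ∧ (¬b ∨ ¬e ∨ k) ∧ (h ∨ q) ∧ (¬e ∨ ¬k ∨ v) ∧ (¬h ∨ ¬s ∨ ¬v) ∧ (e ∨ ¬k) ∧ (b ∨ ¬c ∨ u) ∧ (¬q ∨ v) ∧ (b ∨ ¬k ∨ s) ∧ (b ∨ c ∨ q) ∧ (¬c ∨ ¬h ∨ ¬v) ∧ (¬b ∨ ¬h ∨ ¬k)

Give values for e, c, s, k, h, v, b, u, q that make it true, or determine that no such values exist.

Set e = False.
  then (e ∨ ¬k) forces k = False.
  then (c ∨ k) forces c = True.
  then (¬c ∨ u) forces u = True.
Try s = True:
  (¬s ∨ v) forces v = True.
  (¬c ∨ ¬q ∨ ¬s) forces q = False.
  (h ∨ q) forces h = True.
  clause (¬h ∨ ¬s ∨ ¬v) is falsified — backtrack.
So s = False.
Try h = False:
  (¬b ∨ h) forces b = False.
  (b ∨ ¬q ∨ s) forces q = False.
  clause (h ∨ q) is falsified — backtrack.
So h = True.
  then (b ∨ ¬h) forces b = True.
  then (¬b ∨ ¬c ∨ ¬q) forces q = False.
  then (¬c ∨ ¬h ∨ ¬v) forces v = False.
All clauses satisfied.

e = False; c = True; s = False; k = False; h = True; v = False; b = True; u = True; q = False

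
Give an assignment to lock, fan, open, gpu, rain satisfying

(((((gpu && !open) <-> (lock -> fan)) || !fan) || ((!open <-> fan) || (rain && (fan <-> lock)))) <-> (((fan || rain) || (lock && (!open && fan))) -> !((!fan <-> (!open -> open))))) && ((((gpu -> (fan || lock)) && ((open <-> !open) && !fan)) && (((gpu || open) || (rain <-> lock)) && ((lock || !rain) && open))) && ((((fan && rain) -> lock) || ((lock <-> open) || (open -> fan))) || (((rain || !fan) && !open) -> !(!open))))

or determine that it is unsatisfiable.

The conjunct open <-> !open is unsatisfiable on its own:
  open=F: evaluates to False.
  open=T: evaluates to False.
So the whole conjunction is unsatisfiable.

UNSATISFIABLE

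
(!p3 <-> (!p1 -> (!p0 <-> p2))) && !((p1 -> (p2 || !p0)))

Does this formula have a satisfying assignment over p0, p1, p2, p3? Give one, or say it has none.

p0=T; p1=T; p2=F; p3=F

  !p3 <-> (!p1 -> (!p0 <-> p2)) = True
    !p3 = True
    !p1 -> (!p0 <-> p2) = True
      !p1 = False
      !p0 <-> p2 = True
        !p0 = False
  !((p1 -> (p2 || !p0))) = True
    p1 -> (p2 || !p0) = False
      p2 || !p0 = False
        !p0 = False
Both conjuncts True, so the formula holds.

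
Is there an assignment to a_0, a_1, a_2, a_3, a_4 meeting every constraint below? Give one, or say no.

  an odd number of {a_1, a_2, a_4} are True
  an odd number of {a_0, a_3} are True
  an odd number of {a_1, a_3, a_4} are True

a_0=T, a_1=T, a_2=F, a_3=F, a_4=F

{a_1, a_2, a_4}: 1 true → odd ✓
{a_0, a_3}: 1 true → odd ✓
{a_1, a_3, a_4}: 1 true → odd ✓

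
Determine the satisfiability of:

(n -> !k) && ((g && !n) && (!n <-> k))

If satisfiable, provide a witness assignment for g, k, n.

g=T; k=T; n=F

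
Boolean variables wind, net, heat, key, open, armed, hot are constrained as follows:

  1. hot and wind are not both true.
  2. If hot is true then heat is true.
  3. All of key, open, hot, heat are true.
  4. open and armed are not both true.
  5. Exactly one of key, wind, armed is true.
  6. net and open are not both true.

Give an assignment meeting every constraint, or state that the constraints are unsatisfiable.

wind: False, net: False, heat: True, key: True, open: True, armed: False, hot: True

  (1) hot=T, wind=F — not both ✓
  (2) hot=T ⇒ heat: T ✓
  (3) {key, open, hot, heat}: all 4 true ✓
  (4) open=T, armed=F — not both ✓
  (5) {key, wind, armed}: 1 true — exactly one ✓
  (6) net=F, open=T — not both ✓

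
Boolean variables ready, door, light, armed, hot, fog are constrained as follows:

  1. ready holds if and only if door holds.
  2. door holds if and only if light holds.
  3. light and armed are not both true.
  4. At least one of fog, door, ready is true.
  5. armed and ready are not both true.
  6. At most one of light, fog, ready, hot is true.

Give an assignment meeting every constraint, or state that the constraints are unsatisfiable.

ready = False; door = False; light = False; armed = False; hot = False; fog = True

  (1) ready=F, door=F — same ✓
  (2) door=F, light=F — same ✓
  (3) light=F, armed=F — not both ✓
  (4) {fog, door, ready}: 1 true — at least one ✓
  (5) armed=F, ready=F — not both ✓
  (6) {light, fog, ready, hot}: 1 true — at most one ✓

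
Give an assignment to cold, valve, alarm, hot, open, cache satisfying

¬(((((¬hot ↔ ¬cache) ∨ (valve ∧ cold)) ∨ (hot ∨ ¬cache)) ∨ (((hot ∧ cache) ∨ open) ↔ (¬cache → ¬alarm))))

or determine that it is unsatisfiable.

cold = True; valve = False; alarm = True; hot = False; open = False; cache = True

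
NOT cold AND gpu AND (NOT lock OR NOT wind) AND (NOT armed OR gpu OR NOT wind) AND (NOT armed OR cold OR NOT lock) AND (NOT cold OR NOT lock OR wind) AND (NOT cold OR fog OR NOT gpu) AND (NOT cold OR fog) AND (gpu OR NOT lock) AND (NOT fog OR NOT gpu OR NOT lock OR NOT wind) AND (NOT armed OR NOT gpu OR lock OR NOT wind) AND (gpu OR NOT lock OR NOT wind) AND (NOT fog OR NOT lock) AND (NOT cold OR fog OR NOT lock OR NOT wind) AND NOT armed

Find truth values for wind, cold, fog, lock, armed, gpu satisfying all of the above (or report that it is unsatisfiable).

wind = False, cold = False, fog = False, lock = True, armed = False, gpu = True

Unit clause (NOT cold) forces cold = False.
Unit clause (gpu) forces gpu = True.
Unit clause (NOT armed) forces armed = False.
Set wind = False.
Set fog = False.
Set lock = True.
All clauses satisfied.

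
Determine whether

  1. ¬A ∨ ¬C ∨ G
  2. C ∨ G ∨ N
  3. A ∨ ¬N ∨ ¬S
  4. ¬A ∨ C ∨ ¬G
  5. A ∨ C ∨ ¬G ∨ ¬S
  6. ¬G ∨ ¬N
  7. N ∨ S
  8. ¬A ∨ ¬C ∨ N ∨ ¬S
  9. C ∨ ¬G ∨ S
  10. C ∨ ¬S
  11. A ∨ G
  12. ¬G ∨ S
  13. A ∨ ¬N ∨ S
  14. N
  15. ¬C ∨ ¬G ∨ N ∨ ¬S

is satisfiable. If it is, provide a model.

C: False, N: True, A: True, S: False, G: False

Unit clause (N) forces N = True.
In (¬G ∨ ¬N) only ¬G is left, so G = False.
In (A ∨ G) only A is left, so A = True.
In (¬A ∨ ¬C ∨ G) only ¬C is left, so C = False.
In (C ∨ ¬S) only ¬S is left, so S = False.
All clauses satisfied.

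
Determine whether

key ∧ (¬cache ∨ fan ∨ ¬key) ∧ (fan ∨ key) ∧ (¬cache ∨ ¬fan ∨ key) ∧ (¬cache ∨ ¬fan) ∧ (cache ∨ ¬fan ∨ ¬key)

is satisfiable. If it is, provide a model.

Unit clause (key) forces key = True.
Try fan = True:
  (¬cache ∨ ¬fan) forces cache = False.
  clause (cache ∨ ¬fan ∨ ¬key) is falsified — backtrack.
So fan = False.
  then (¬cache ∨ fan ∨ ¬key) forces cache = False.
Check each clause:
  (key): key holds.
  (¬cache ∨ fan ∨ ¬key): ¬cache holds.
  (fan ∨ key): key holds.
  (¬cache ∨ ¬fan ∨ key): ¬cache holds.
  (¬cache ∨ ¬fan): ¬cache holds.
  (cache ∨ ¬fan ∨ ¬key): ¬fan holds.
All clauses satisfied.

fan = False; key = True; cache = False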